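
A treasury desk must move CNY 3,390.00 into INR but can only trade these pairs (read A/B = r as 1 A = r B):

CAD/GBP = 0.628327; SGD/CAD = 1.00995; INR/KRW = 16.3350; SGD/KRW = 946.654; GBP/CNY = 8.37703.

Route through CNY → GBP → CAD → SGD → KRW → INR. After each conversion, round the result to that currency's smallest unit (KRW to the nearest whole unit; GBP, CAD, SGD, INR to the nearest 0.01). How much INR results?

CNY 3,390.00 ÷ 8.37703 = GBP 404.68
GBP 404.68 ÷ 0.628327 = CAD 644.06
CAD 644.06 ÷ 1.00995 = SGD 637.71
SGD 637.71 × 946.654 = KRW 603,691
KRW 603,691 ÷ 16.3350 = INR 36,956.90

INR 36,956.90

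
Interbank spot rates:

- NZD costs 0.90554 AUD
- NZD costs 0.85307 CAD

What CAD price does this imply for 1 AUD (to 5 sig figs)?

1 AUD ÷ 0.90554 = 1.10431 NZD
1.10431 NZD × 0.85307 = 0.942057 CAD

AUD/CAD = 0.94206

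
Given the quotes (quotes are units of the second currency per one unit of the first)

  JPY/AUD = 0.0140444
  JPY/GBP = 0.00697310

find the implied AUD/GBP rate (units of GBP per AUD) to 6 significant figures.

1 AUD ÷ 0.0140444 = 71.2028 JPY
71.2028 JPY × 0.00697310 = 0.496504 GBP

AUD/GBP = 0.496504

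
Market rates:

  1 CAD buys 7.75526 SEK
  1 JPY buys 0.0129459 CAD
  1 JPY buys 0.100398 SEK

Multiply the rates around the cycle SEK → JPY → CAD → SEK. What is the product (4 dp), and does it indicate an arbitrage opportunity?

1.0000 (no arbitrage)

Around SEK → JPY → CAD → SEK: 1 ÷ 0.100398 × 0.0129459 × 7.75526 = 1.000008
Product ≈ 1 (deviation 0.001%, within rounding noise).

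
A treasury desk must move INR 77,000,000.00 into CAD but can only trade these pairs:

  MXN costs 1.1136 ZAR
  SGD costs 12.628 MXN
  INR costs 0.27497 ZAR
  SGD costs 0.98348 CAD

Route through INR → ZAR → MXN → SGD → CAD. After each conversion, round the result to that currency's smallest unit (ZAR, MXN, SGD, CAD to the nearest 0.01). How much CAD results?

INR 77,000,000.00 × 0.27497 = ZAR 21,172,690.00
ZAR 21,172,690.00 ÷ 1.1136 = MXN 19,012,832.26
MXN 19,012,832.26 ÷ 12.628 = SGD 1,505,609.14
SGD 1,505,609.14 × 0.98348 = CAD 1,480,736.48

CAD 1,480,736.48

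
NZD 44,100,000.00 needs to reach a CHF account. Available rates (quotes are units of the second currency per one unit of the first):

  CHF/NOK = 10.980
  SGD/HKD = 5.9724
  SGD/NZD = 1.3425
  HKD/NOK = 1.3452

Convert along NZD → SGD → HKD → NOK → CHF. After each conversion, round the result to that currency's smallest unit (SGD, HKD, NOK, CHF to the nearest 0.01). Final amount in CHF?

CHF 24,035,751.23

NZD 44,100,000.00 ÷ 1.3425 = SGD 32,849,162.01
SGD 32,849,162.01 × 5.9724 = HKD 196,188,335.19
HKD 196,188,335.19 × 1.3452 = NOK 263,912,548.50
NOK 263,912,548.50 ÷ 10.980 = CHF 24,035,751.23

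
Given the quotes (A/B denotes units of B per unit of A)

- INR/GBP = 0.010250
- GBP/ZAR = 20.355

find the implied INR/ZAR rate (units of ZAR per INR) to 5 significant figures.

INR/ZAR = 0.20864

1 INR × 0.010250 = 0.01025 GBP
0.01025 GBP × 20.355 = 0.208639 ZAR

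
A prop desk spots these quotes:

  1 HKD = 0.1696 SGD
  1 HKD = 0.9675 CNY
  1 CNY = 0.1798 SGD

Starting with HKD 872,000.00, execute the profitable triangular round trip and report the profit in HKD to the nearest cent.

Profitable loop is HKD → CNY → SGD → HKD:
HKD 872,000.00 × 0.9675 = CNY 843,660.00
CNY 843,660.00 × 0.1798 = SGD 151,690.07
SGD 151,690.07 ÷ 0.1696 = HKD 894,398.99
Profit = HKD 894,398.99 − HKD 872,000.00

Profit: HKD 22,398.99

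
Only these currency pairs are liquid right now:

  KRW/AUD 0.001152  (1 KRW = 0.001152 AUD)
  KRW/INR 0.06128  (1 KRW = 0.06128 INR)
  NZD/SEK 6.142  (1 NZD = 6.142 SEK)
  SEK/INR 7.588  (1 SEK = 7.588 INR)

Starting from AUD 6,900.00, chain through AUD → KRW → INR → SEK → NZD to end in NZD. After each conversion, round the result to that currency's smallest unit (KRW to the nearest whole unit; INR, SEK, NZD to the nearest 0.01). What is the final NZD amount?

AUD 6,900.00 ÷ 0.001152 = KRW 5,989,583
KRW 5,989,583 × 0.06128 = INR 367,041.65
INR 367,041.65 ÷ 7.588 = SEK 48,371.33
SEK 48,371.33 ÷ 6.142 = NZD 7,875.50

NZD 7,875.50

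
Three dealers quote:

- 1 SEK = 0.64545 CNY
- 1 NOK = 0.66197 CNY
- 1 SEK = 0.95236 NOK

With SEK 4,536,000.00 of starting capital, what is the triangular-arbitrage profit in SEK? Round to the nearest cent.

Profit: SEK 108,042.62

Profitable loop is SEK → CNY → NOK → SEK:
SEK 4,536,000.00 × 0.64545 = CNY 2,927,761.20
CNY 2,927,761.20 ÷ 0.66197 = NOK 4,422,800.43
NOK 4,422,800.43 ÷ 0.95236 = SEK 4,644,042.62
Profit = SEK 4,644,042.62 − SEK 4,536,000.00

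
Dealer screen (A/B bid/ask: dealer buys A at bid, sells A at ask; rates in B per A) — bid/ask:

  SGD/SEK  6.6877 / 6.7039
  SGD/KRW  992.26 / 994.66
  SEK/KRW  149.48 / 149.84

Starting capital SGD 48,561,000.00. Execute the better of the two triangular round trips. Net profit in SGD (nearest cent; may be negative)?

Net profit: SGD 244,957.84

Best loop SGD → SEK → KRW → SGD:
SGD 48,561,000.00 × 6.6877 (sell SGD at bid) = SEK 324,761,399.70
SEK 324,761,399.70 × 149.48 (sell SEK at bid) = KRW 48,545,334,027
KRW 48,545,334,027 ÷ 994.66 (buy SGD at ask) = SGD 48,805,957.84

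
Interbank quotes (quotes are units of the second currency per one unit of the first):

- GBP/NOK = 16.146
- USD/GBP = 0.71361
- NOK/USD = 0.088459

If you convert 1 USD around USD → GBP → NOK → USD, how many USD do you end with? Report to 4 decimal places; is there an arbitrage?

Around USD → GBP → NOK → USD: 1 × 0.71361 × 16.146 × 0.088459 = 1.019220
Product > 1; profitable direction is USD → GBP → NOK → USD.

1.0192 (arbitrage exists)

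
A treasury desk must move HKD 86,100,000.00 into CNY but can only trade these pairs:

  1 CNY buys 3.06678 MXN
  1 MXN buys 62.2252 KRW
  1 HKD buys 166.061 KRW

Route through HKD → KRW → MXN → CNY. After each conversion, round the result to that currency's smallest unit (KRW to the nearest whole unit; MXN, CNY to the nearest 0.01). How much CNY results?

CNY 74,924,159.00

HKD 86,100,000.00 × 166.061 = KRW 14,297,852,100
KRW 14,297,852,100 ÷ 62.2252 = MXN 229,775,912.33
MXN 229,775,912.33 ÷ 3.06678 = CNY 74,924,159.00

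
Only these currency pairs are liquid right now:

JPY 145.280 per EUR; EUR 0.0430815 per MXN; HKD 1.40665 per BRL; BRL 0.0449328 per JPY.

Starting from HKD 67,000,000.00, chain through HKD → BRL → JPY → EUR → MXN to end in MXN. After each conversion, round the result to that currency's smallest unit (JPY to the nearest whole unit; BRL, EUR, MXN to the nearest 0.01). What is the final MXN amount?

HKD 67,000,000.00 ÷ 1.40665 = BRL 47,630,896.10
BRL 47,630,896.10 ÷ 0.0449328 = JPY 1,060,047,362
JPY 1,060,047,362 ÷ 145.280 = EUR 7,296,581.51
EUR 7,296,581.51 ÷ 0.0430815 = MXN 169,366,932.67

MXN 169,366,932.67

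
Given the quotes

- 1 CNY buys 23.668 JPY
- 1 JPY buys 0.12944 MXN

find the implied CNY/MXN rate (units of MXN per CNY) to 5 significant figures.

1 CNY × 23.668 = 23.668 JPY
23.668 JPY × 0.12944 = 3.06359 MXN

CNY/MXN = 3.0636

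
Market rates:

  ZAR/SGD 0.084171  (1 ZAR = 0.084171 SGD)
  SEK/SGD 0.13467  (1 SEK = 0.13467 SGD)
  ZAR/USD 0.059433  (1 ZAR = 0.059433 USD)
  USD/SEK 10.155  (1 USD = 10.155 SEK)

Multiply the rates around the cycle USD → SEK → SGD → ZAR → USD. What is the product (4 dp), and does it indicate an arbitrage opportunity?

0.9656 (arbitrage exists)

Around USD → SEK → SGD → ZAR → USD: 1 × 10.155 × 0.13467 ÷ 0.084171 × 0.059433 = 0.965642
Product < 1; profitable direction is USD → ZAR → SGD → SEK → USD.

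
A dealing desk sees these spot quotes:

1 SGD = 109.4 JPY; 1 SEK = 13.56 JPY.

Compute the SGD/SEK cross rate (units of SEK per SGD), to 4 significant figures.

1 SGD × 109.4 = 109.4 JPY
109.4 JPY ÷ 13.56 = 8.06785 SEK

SGD/SEK = 8.068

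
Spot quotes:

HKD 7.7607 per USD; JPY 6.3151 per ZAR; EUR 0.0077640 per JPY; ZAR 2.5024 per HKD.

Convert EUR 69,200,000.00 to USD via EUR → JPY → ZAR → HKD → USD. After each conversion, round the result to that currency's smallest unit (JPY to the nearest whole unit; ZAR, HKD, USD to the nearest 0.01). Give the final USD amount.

EUR 69,200,000.00 ÷ 0.0077640 = JPY 8,912,931,479
JPY 8,912,931,479 ÷ 6.3151 = ZAR 1,411,368,225.21
ZAR 1,411,368,225.21 ÷ 2.5024 = HKD 564,005,844.47
HKD 564,005,844.47 ÷ 7.7607 = USD 72,674,609.83

USD 72,674,609.83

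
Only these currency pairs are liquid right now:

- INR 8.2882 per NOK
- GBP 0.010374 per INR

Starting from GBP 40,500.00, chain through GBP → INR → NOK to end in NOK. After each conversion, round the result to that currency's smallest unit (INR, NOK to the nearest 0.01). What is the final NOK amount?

GBP 40,500.00 ÷ 0.010374 = INR 3,903,990.75
INR 3,903,990.75 ÷ 8.2882 = NOK 471,029.99

NOK 471,029.99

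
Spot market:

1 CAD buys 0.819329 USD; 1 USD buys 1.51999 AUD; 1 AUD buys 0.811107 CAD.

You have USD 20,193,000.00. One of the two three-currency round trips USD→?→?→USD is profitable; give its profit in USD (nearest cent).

Profitable loop is USD → AUD → CAD → USD:
USD 20,193,000.00 × 1.51999 = AUD 30,693,158.07
AUD 30,693,158.07 × 0.811107 = CAD 24,895,435.36
CAD 24,895,435.36 × 0.819329 = USD 20,397,552.16
Profit = USD 20,397,552.16 − USD 20,193,000.00

Profit: USD 204,552.16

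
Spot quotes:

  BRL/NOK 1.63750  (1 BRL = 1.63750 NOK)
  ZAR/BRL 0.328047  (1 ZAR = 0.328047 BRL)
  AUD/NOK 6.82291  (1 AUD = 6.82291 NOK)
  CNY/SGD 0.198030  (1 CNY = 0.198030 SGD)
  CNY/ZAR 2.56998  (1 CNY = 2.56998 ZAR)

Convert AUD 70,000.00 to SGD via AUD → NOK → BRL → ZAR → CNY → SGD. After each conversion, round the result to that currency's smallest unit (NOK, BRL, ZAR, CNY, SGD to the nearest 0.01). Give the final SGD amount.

AUD 70,000.00 × 6.82291 = NOK 477,603.70
NOK 477,603.70 ÷ 1.63750 = BRL 291,666.38
BRL 291,666.38 ÷ 0.328047 = ZAR 889,099.37
ZAR 889,099.37 ÷ 2.56998 = CNY 345,955.75
CNY 345,955.75 × 0.198030 = SGD 68,509.62

SGD 68,509.62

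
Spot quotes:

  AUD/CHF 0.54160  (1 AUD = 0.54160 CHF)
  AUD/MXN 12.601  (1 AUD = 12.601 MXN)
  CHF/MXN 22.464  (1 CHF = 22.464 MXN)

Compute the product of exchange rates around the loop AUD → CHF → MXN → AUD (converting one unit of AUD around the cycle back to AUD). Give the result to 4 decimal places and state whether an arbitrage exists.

Around AUD → CHF → MXN → AUD: 1 × 0.54160 × 22.464 ÷ 12.601 = 0.965519
Product < 1; profitable direction is AUD → MXN → CHF → AUD.

0.9655 (arbitrage exists)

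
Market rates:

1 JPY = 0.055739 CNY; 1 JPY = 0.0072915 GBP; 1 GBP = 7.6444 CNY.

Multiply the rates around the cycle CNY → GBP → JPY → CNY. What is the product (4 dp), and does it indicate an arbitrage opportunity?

Around CNY → GBP → JPY → CNY: 1 ÷ 7.6444 ÷ 0.0072915 × 0.055739 = 0.999997
Product ≈ 1 (deviation 0.000%, within rounding noise).

1.0000 (no arbitrage)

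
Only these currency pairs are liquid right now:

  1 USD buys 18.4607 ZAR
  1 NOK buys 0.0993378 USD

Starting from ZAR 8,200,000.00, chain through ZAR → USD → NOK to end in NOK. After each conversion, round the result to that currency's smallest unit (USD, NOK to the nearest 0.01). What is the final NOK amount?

ZAR 8,200,000.00 ÷ 18.4607 = USD 444,186.84
USD 444,186.84 ÷ 0.0993378 = NOK 4,471,478.53

NOK 4,471,478.53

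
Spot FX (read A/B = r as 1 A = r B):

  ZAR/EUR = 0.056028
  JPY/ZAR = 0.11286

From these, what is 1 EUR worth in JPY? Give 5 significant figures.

EUR/JPY = 158.14

1 EUR ÷ 0.056028 = 17.8482 ZAR
17.8482 ZAR ÷ 0.11286 = 158.145 JPY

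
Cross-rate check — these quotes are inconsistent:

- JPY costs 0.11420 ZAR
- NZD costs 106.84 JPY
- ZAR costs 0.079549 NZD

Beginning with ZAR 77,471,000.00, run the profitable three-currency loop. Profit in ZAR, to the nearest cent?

Profit: ZAR 2,347,663.96

Profitable loop is ZAR → JPY → NZD → ZAR:
ZAR 77,471,000.00 ÷ 0.11420 = JPY 678,380,035
JPY 678,380,035 ÷ 106.84 = NZD 6,349,494.90
NZD 6,349,494.90 ÷ 0.079549 = ZAR 79,818,663.96
Profit = ZAR 79,818,663.96 − ZAR 77,471,000.00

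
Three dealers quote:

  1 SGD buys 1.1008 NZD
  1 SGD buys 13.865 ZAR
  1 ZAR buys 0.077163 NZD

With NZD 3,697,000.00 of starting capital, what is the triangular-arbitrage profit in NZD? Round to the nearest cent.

Profitable loop is NZD → ZAR → SGD → NZD:
NZD 3,697,000.00 ÷ 0.077163 = ZAR 47,911,563.83
ZAR 47,911,563.83 ÷ 13.865 = SGD 3,455,576.19
SGD 3,455,576.19 × 1.1008 = NZD 3,803,898.27
Profit = NZD 3,803,898.27 − NZD 3,697,000.00

Profit: NZD 106,898.27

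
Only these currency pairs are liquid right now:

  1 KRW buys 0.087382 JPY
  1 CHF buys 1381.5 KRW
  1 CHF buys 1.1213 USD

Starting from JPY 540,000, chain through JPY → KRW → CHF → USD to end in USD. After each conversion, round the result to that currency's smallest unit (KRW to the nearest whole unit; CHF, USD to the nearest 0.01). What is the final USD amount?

USD 5,015.83

JPY 540,000 ÷ 0.087382 = KRW 6,179,762
KRW 6,179,762 ÷ 1381.5 = CHF 4,473.23
CHF 4,473.23 × 1.1213 = USD 5,015.83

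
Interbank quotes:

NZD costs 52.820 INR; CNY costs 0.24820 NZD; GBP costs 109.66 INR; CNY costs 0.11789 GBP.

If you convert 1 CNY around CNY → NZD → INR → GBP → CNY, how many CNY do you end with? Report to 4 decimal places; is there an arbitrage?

Around CNY → NZD → INR → GBP → CNY: 1 × 0.24820 × 52.820 ÷ 109.66 ÷ 0.11789 = 1.014086
Product > 1; profitable direction is CNY → NZD → INR → GBP → CNY.

1.0141 (arbitrage exists)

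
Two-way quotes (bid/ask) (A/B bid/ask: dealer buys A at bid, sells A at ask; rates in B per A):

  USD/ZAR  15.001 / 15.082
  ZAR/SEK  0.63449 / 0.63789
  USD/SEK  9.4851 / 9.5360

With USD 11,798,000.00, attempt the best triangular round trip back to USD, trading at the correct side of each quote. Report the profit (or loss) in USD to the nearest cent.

Net result: USD -22,288.90 (no profitable arbitrage after spreads)

Best loop USD → ZAR → SEK → USD:
USD 11,798,000.00 × 15.001 (sell USD at bid) = ZAR 176,981,798.00
ZAR 176,981,798.00 × 0.63449 (sell ZAR at bid) = SEK 112,293,181.01
SEK 112,293,181.01 ÷ 9.5360 (buy USD at ask) = USD 11,775,711.10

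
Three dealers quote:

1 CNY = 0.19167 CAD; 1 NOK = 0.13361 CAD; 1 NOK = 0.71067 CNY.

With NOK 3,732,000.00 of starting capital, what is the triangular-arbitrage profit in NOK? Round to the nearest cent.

Profitable loop is NOK → CNY → CAD → NOK:
NOK 3,732,000.00 × 0.71067 = CNY 2,652,220.44
CNY 2,652,220.44 × 0.19167 = CAD 508,351.09
CAD 508,351.09 ÷ 0.13361 = NOK 3,804,738.36
Profit = NOK 3,804,738.36 − NOK 3,732,000.00

Profit: NOK 72,738.36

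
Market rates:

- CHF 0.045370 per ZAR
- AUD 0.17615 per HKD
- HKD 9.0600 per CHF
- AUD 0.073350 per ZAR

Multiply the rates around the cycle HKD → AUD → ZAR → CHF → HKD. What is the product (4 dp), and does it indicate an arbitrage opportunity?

0.9871 (arbitrage exists)

Around HKD → AUD → ZAR → CHF → HKD: 1 × 0.17615 ÷ 0.073350 × 0.045370 × 9.0600 = 0.987142
Product < 1; profitable direction is HKD → CHF → ZAR → AUD → HKD.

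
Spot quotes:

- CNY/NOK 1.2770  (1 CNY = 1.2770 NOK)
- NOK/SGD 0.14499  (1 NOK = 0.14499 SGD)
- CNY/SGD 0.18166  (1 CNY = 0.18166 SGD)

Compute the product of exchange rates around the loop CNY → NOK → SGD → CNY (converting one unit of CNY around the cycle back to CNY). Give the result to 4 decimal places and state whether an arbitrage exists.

1.0192 (arbitrage exists)

Around CNY → NOK → SGD → CNY: 1 × 1.2770 × 0.14499 ÷ 0.18166 = 1.019224
Product > 1; profitable direction is CNY → NOK → SGD → CNY.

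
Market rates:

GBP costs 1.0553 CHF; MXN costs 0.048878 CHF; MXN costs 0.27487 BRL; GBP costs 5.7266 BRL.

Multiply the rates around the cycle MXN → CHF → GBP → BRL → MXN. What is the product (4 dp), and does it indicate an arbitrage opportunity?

0.9650 (arbitrage exists)

Around MXN → CHF → GBP → BRL → MXN: 1 × 0.048878 ÷ 1.0553 × 5.7266 ÷ 0.27487 = 0.964955
Product < 1; profitable direction is MXN → BRL → GBP → CHF → MXN.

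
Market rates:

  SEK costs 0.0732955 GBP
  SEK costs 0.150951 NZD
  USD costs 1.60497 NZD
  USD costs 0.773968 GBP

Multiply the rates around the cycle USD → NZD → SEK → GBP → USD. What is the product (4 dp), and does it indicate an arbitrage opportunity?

Around USD → NZD → SEK → GBP → USD: 1 × 1.60497 ÷ 0.150951 × 0.0732955 ÷ 0.773968 = 1.006897
Product > 1; profitable direction is USD → NZD → SEK → GBP → USD.

1.0069 (arbitrage exists)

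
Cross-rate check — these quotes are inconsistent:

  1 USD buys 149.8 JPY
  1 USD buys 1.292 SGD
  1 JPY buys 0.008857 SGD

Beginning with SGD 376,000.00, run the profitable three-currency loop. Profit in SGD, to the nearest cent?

Profit: SGD 10,121.33

Profitable loop is SGD → USD → JPY → SGD:
SGD 376,000.00 ÷ 1.292 = USD 291,021.67
USD 291,021.67 × 149.8 = JPY 43,595,046
JPY 43,595,046 × 0.008857 = SGD 386,121.33
Profit = SGD 386,121.33 − SGD 376,000.00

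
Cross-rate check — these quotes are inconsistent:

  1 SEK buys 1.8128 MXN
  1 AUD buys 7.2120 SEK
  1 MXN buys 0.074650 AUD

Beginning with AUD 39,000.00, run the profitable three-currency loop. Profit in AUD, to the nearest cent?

Profitable loop is AUD → MXN → SEK → AUD:
AUD 39,000.00 ÷ 0.074650 = MXN 522,438.04
MXN 522,438.04 ÷ 1.8128 = SEK 288,193.98
SEK 288,193.98 ÷ 7.2120 = AUD 39,960.34
Profit = AUD 39,960.34 − AUD 39,000.00

Profit: AUD 960.34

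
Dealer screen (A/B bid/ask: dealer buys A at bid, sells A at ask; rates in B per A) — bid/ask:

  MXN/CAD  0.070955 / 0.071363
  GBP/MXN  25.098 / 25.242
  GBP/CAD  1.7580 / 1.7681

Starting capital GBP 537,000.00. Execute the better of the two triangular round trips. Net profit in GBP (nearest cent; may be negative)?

Net profit: GBP 3,865.87

Best loop GBP → MXN → CAD → GBP:
GBP 537,000.00 × 25.098 (sell GBP at bid) = MXN 13,477,626.00
MXN 13,477,626.00 × 0.070955 (sell MXN at bid) = CAD 956,304.95
CAD 956,304.95 ÷ 1.7681 (buy GBP at ask) = GBP 540,865.87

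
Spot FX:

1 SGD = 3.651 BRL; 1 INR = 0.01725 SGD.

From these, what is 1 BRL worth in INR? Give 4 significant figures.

1 BRL ÷ 3.651 = 0.273898 SGD
0.273898 SGD ÷ 0.01725 = 15.8781 INR

BRL/INR = 15.88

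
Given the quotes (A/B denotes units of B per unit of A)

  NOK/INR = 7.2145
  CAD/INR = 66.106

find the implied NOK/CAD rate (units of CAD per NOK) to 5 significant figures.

NOK/CAD = 0.10914

1 NOK × 7.2145 = 7.2145 INR
7.2145 INR ÷ 66.106 = 0.109135 CAD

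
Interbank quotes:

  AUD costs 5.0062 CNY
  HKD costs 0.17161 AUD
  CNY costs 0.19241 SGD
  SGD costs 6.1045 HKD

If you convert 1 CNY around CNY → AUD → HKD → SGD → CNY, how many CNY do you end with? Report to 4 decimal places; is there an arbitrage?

0.9910 (arbitrage exists)

Around CNY → AUD → HKD → SGD → CNY: 1 ÷ 5.0062 ÷ 0.17161 ÷ 6.1045 ÷ 0.19241 = 0.990995
Product < 1; profitable direction is CNY → SGD → HKD → AUD → CNY.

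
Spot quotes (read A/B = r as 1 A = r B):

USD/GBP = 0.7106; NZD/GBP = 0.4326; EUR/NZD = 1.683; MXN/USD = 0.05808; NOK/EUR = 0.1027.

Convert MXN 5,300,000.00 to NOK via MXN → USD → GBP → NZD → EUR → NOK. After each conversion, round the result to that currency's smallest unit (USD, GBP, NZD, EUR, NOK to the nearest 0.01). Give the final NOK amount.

MXN 5,300,000.00 × 0.05808 = USD 307,824.00
USD 307,824.00 × 0.7106 = GBP 218,739.73
GBP 218,739.73 ÷ 0.4326 = NZD 505,639.69
NZD 505,639.69 ÷ 1.683 = EUR 300,439.51
EUR 300,439.51 ÷ 0.1027 = NOK 2,925,409.06

NOK 2,925,409.06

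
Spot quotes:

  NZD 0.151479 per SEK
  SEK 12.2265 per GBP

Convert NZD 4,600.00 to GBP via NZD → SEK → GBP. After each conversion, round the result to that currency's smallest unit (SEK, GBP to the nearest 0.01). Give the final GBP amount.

GBP 2,483.72

NZD 4,600.00 ÷ 0.151479 = SEK 30,367.25
SEK 30,367.25 ÷ 12.2265 = GBP 2,483.72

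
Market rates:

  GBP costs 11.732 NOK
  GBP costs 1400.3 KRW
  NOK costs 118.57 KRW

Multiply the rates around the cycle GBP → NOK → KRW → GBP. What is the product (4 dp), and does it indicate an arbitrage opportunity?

Around GBP → NOK → KRW → GBP: 1 × 11.732 × 118.57 ÷ 1400.3 = 0.993404
Product < 1; profitable direction is GBP → KRW → NOK → GBP.

0.9934 (arbitrage exists)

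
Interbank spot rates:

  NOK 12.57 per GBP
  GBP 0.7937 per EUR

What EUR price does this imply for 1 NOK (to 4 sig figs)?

NOK/EUR = 0.1002

1 NOK ÷ 12.57 = 0.0795545 GBP
0.0795545 GBP ÷ 0.7937 = 0.100232 EUR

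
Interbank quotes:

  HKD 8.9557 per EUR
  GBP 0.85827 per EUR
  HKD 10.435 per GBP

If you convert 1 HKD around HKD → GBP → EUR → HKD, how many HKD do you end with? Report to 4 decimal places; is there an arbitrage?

Around HKD → GBP → EUR → HKD: 1 ÷ 10.435 ÷ 0.85827 × 8.9557 = 0.999961
Product ≈ 1 (deviation 0.004%, within rounding noise).

1.0000 (no arbitrage)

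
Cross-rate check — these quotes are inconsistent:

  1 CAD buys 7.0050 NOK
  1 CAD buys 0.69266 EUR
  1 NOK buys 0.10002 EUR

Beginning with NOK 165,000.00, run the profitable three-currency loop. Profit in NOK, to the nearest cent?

Profit: NOK 1,900.96

Profitable loop is NOK → EUR → CAD → NOK:
NOK 165,000.00 × 0.10002 = EUR 16,503.30
EUR 16,503.30 ÷ 0.69266 = CAD 23,825.98
CAD 23,825.98 × 7.0050 = NOK 166,900.96
Profit = NOK 166,900.96 − NOK 165,000.00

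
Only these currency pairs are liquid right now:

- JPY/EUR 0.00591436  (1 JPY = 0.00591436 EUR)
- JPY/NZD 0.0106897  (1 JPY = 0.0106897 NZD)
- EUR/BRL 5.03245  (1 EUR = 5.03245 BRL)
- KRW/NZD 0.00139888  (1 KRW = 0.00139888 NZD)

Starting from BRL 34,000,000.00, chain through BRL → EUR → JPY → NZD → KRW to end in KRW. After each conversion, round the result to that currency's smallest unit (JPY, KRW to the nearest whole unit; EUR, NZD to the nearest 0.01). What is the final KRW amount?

KRW 8,729,246,318

BRL 34,000,000.00 ÷ 5.03245 = EUR 6,756,152.57
EUR 6,756,152.57 ÷ 0.00591436 = JPY 1,142,330,289
JPY 1,142,330,289 × 0.0106897 = NZD 12,211,168.09
NZD 12,211,168.09 ÷ 0.00139888 = KRW 8,729,246,318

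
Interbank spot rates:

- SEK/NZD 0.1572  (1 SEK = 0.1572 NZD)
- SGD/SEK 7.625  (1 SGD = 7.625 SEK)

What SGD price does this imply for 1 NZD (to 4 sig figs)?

NZD/SGD = 0.8343

1 NZD ÷ 0.1572 = 6.36132 SEK
6.36132 SEK ÷ 7.625 = 0.834272 SGD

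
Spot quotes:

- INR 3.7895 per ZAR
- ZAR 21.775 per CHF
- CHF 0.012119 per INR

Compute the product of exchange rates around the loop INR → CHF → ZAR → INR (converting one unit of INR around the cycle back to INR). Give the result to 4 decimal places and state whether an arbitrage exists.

Around INR → CHF → ZAR → INR: 1 × 0.012119 × 21.775 × 3.7895 = 1.000016
Product ≈ 1 (deviation 0.002%, within rounding noise).

1.0000 (no arbitrage)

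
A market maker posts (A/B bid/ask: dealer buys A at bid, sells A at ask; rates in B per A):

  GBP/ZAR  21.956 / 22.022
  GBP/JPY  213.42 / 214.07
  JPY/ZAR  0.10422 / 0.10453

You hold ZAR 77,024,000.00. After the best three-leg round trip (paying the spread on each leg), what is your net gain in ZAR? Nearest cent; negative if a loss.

Net profit: ZAR 771,682.41

Best loop ZAR → GBP → JPY → ZAR:
ZAR 77,024,000.00 ÷ 22.022 (buy GBP at ask) = GBP 3,497,593.32
GBP 3,497,593.32 × 213.42 (sell GBP at bid) = JPY 746,456,365
JPY 746,456,365 × 0.10422 (sell JPY at bid) = ZAR 77,795,682.41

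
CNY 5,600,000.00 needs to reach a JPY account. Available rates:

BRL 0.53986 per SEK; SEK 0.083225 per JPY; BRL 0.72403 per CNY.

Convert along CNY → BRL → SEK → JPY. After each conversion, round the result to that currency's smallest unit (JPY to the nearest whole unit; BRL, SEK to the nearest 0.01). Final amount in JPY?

JPY 90,242,192

CNY 5,600,000.00 × 0.72403 = BRL 4,054,568.00
BRL 4,054,568.00 ÷ 0.53986 = SEK 7,510,406.40
SEK 7,510,406.40 ÷ 0.083225 = JPY 90,242,192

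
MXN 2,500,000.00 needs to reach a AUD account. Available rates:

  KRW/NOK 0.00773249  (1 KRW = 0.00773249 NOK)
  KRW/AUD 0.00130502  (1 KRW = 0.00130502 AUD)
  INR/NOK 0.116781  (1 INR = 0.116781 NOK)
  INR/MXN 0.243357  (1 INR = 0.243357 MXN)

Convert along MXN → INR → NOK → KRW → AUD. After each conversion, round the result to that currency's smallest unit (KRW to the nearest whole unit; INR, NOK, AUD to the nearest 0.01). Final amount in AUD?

MXN 2,500,000.00 ÷ 0.243357 = INR 10,272,973.45
INR 10,272,973.45 × 0.116781 = NOK 1,199,688.11
NOK 1,199,688.11 ÷ 0.00773249 = KRW 155,149,002
KRW 155,149,002 × 0.00130502 = AUD 202,472.55

AUD 202,472.55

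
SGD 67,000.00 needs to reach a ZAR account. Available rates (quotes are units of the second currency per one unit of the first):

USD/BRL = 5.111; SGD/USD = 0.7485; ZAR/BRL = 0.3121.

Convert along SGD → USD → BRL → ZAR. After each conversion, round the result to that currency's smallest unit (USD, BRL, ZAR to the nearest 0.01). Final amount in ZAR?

ZAR 821,256.30

SGD 67,000.00 × 0.7485 = USD 50,149.50
USD 50,149.50 × 5.111 = BRL 256,314.09
BRL 256,314.09 ÷ 0.3121 = ZAR 821,256.30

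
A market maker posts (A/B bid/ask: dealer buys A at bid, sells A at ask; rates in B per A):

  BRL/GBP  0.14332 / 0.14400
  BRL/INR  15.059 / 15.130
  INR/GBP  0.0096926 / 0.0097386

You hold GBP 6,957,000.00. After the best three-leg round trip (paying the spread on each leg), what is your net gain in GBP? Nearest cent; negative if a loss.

Best loop GBP → BRL → INR → GBP:
GBP 6,957,000.00 ÷ 0.14400 (buy BRL at ask) = BRL 48,312,500.00
BRL 48,312,500.00 × 15.059 (sell BRL at bid) = INR 727,537,937.50
INR 727,537,937.50 × 0.0096926 (sell INR at bid) = GBP 7,051,734.21

Net profit: GBP 94,734.21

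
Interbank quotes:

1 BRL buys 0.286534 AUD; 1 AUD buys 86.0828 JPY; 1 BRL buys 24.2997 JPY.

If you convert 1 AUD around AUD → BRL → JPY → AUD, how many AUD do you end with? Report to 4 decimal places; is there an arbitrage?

0.9852 (arbitrage exists)

Around AUD → BRL → JPY → AUD: 1 ÷ 0.286534 × 24.2997 ÷ 86.0828 = 0.985164
Product < 1; profitable direction is AUD → JPY → BRL → AUD.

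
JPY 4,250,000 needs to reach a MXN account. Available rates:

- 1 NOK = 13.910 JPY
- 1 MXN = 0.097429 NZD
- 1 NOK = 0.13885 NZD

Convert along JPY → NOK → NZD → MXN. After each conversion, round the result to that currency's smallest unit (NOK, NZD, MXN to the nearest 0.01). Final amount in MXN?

JPY 4,250,000 ÷ 13.910 = NOK 305,535.59
NOK 305,535.59 × 0.13885 = NZD 42,423.62
NZD 42,423.62 ÷ 0.097429 = MXN 435,431.13

MXN 435,431.13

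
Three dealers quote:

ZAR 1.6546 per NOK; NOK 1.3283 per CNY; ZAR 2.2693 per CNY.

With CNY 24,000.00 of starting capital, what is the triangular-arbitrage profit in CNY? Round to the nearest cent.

Profitable loop is CNY → ZAR → NOK → CNY:
CNY 24,000.00 × 2.2693 = ZAR 54,463.20
ZAR 54,463.20 ÷ 1.6546 = NOK 32,916.23
NOK 32,916.23 ÷ 1.3283 = CNY 24,780.72
Profit = CNY 24,780.72 − CNY 24,000.00

Profit: CNY 780.72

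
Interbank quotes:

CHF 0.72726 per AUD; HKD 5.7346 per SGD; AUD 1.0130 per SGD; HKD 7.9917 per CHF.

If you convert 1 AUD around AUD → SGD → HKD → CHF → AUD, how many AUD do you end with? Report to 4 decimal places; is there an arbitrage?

0.9740 (arbitrage exists)

Around AUD → SGD → HKD → CHF → AUD: 1 ÷ 1.0130 × 5.7346 ÷ 7.9917 ÷ 0.72726 = 0.974013
Product < 1; profitable direction is AUD → CHF → HKD → SGD → AUD.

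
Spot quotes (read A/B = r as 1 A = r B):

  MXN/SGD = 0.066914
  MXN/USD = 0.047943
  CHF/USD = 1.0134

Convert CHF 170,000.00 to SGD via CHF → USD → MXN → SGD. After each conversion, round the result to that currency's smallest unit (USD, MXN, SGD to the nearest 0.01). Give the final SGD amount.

CHF 170,000.00 × 1.0134 = USD 172,278.00
USD 172,278.00 ÷ 0.047943 = MXN 3,593,392.15
MXN 3,593,392.15 × 0.066914 = SGD 240,448.24

SGD 240,448.24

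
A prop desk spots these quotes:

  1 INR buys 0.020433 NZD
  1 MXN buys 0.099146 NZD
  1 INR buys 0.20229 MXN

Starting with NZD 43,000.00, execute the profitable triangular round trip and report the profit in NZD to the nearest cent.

Profit: NZD 807.75

Profitable loop is NZD → MXN → INR → NZD:
NZD 43,000.00 ÷ 0.099146 = MXN 433,703.83
MXN 433,703.83 ÷ 0.20229 = INR 2,143,970.69
INR 2,143,970.69 × 0.020433 = NZD 43,807.75
Profit = NZD 43,807.75 − NZD 43,000.00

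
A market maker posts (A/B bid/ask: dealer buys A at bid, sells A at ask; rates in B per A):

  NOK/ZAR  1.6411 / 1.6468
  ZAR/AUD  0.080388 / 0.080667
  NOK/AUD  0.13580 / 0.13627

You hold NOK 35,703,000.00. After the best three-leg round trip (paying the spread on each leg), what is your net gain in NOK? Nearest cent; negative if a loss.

Net profit: NOK 794,886.45

Best loop NOK → AUD → ZAR → NOK:
NOK 35,703,000.00 × 0.13580 (sell NOK at bid) = AUD 4,848,467.40
AUD 4,848,467.40 ÷ 0.080667 (buy ZAR at ask) = ZAR 60,104,719.40
ZAR 60,104,719.40 ÷ 1.6468 (buy NOK at ask) = NOK 36,497,886.45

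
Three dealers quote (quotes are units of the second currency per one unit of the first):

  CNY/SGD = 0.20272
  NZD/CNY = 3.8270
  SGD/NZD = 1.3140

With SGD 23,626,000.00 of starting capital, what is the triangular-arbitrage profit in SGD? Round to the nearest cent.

Profit: SGD 458,665.81

Profitable loop is SGD → NZD → CNY → SGD:
SGD 23,626,000.00 × 1.3140 = NZD 31,044,564.00
NZD 31,044,564.00 × 3.8270 = CNY 118,807,546.43
CNY 118,807,546.43 × 0.20272 = SGD 24,084,665.81
Profit = SGD 24,084,665.81 − SGD 23,626,000.00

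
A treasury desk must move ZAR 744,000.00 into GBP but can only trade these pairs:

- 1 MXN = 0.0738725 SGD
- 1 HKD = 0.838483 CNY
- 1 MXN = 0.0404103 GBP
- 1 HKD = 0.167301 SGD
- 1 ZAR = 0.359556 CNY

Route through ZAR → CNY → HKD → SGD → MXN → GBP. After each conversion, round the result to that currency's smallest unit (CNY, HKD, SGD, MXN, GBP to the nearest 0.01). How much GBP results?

ZAR 744,000.00 × 0.359556 = CNY 267,509.66
CNY 267,509.66 ÷ 0.838483 = HKD 319,040.05
HKD 319,040.05 × 0.167301 = SGD 53,375.72
SGD 53,375.72 ÷ 0.0738725 = MXN 722,538.43
MXN 722,538.43 × 0.0404103 = GBP 29,197.99

GBP 29,197.99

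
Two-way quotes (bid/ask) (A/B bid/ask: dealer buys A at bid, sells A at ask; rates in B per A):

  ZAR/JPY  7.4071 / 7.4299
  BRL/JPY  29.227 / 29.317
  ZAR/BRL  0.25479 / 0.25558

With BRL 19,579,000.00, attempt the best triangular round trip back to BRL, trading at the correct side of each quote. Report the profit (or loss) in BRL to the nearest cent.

Net profit: BRL 44,395.47

Best loop BRL → JPY → ZAR → BRL:
BRL 19,579,000.00 × 29.227 (sell BRL at bid) = JPY 572,235,433
JPY 572,235,433 ÷ 7.4299 (buy ZAR at ask) = ZAR 77,017,918.55
ZAR 77,017,918.55 × 0.25479 (sell ZAR at bid) = BRL 19,623,395.47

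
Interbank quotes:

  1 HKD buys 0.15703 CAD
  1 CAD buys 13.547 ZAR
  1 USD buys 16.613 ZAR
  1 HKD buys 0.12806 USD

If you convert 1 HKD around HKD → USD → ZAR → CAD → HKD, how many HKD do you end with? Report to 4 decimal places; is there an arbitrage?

1.0001 (no arbitrage)

Around HKD → USD → ZAR → CAD → HKD: 1 × 0.12806 × 16.613 ÷ 13.547 ÷ 0.15703 = 1.000082
Product ≈ 1 (deviation 0.008%, within rounding noise).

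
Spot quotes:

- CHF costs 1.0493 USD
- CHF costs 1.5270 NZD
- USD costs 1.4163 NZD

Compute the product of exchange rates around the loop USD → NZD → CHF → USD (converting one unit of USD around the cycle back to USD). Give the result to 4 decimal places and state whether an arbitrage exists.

Around USD → NZD → CHF → USD: 1 × 1.4163 ÷ 1.5270 × 1.0493 = 0.973231
Product < 1; profitable direction is USD → CHF → NZD → USD.

0.9732 (arbitrage exists)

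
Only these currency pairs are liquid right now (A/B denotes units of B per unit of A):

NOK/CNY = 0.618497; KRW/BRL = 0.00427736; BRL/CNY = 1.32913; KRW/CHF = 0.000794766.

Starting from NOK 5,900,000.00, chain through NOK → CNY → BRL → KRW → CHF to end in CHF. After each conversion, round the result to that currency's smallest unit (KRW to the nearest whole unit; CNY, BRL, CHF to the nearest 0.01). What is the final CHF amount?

CHF 510,135.59

NOK 5,900,000.00 × 0.618497 = CNY 3,649,132.30
CNY 3,649,132.30 ÷ 1.32913 = BRL 2,745,504.43
BRL 2,745,504.43 ÷ 0.00427736 = KRW 641,868,917
KRW 641,868,917 × 0.000794766 = CHF 510,135.59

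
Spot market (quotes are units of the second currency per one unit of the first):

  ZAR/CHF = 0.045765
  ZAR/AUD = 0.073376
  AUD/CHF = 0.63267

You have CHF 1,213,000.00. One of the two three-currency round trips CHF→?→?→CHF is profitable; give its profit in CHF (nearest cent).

Profit: CHF 17,434.81

Profitable loop is CHF → ZAR → AUD → CHF:
CHF 1,213,000.00 ÷ 0.045765 = ZAR 26,504,971.05
ZAR 26,504,971.05 × 0.073376 = AUD 1,944,828.76
AUD 1,944,828.76 × 0.63267 = CHF 1,230,434.81
Profit = CHF 1,230,434.81 − CHF 1,213,000.00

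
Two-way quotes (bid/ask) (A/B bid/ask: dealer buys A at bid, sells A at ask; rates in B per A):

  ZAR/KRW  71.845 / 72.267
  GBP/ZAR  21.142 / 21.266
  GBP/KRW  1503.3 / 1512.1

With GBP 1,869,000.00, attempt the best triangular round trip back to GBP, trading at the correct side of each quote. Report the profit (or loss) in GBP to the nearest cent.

Net profit: GBP 8,463.08

Best loop GBP → ZAR → KRW → GBP:
GBP 1,869,000.00 × 21.142 (sell GBP at bid) = ZAR 39,514,398.00
ZAR 39,514,398.00 × 71.845 (sell ZAR at bid) = KRW 2,838,911,924
KRW 2,838,911,924 ÷ 1512.1 (buy GBP at ask) = GBP 1,877,463.08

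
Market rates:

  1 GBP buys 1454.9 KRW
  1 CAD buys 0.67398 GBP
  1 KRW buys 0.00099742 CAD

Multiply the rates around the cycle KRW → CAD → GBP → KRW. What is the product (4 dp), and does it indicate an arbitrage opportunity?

Around KRW → CAD → GBP → KRW: 1 × 0.00099742 × 0.67398 × 1454.9 = 0.978044
Product < 1; profitable direction is KRW → GBP → CAD → KRW.

0.9780 (arbitrage exists)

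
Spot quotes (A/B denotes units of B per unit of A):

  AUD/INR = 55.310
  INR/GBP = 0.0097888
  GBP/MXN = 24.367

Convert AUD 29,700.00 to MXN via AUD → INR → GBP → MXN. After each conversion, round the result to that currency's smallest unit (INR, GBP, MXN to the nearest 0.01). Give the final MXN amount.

AUD 29,700.00 × 55.310 = INR 1,642,707.00
INR 1,642,707.00 × 0.0097888 = GBP 16,080.13
GBP 16,080.13 × 24.367 = MXN 391,824.53

MXN 391,824.53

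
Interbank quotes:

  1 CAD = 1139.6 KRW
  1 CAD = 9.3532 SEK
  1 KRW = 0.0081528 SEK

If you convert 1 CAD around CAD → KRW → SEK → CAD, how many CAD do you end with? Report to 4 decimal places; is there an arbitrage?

Around CAD → KRW → SEK → CAD: 1 × 1139.6 × 0.0081528 ÷ 9.3532 = 0.993342
Product < 1; profitable direction is CAD → SEK → KRW → CAD.

0.9933 (arbitrage exists)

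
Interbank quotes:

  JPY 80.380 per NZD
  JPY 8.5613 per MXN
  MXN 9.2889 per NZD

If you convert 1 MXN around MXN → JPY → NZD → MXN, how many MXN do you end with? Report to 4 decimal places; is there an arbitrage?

Around MXN → JPY → NZD → MXN: 1 × 8.5613 ÷ 80.380 × 9.2889 = 0.989364
Product < 1; profitable direction is MXN → NZD → JPY → MXN.

0.9894 (arbitrage exists)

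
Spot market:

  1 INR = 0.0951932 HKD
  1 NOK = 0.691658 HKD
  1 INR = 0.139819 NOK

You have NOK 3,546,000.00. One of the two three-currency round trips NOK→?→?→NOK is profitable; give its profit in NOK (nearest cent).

Profitable loop is NOK → HKD → INR → NOK:
NOK 3,546,000.00 × 0.691658 = HKD 2,452,619.27
HKD 2,452,619.27 ÷ 0.0951932 = INR 25,764,647.77
INR 25,764,647.77 × 0.139819 = NOK 3,602,387.29
Profit = NOK 3,602,387.29 − NOK 3,546,000.00

Profit: NOK 56,387.29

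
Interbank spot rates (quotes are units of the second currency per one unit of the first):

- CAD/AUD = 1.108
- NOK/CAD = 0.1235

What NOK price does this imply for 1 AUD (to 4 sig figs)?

AUD/NOK = 7.308

1 AUD ÷ 1.108 = 0.902527 CAD
0.902527 CAD ÷ 0.1235 = 7.30791 NOK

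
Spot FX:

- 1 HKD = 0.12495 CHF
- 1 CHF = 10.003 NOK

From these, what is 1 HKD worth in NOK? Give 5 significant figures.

HKD/NOK = 1.2499

1 HKD × 0.12495 = 0.12495 CHF
0.12495 CHF × 10.003 = 1.24987 NOK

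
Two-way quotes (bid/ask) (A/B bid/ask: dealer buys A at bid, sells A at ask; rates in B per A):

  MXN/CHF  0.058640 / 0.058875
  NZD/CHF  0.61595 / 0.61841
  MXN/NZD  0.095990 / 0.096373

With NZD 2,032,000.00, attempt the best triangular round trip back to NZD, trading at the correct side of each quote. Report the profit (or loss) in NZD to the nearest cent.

Net profit: NZD 8,629.85

Best loop NZD → CHF → MXN → NZD:
NZD 2,032,000.00 × 0.61595 (sell NZD at bid) = CHF 1,251,610.40
CHF 1,251,610.40 ÷ 0.058875 (buy MXN at ask) = MXN 21,258,775.37
MXN 21,258,775.37 × 0.095990 (sell MXN at bid) = NZD 2,040,629.85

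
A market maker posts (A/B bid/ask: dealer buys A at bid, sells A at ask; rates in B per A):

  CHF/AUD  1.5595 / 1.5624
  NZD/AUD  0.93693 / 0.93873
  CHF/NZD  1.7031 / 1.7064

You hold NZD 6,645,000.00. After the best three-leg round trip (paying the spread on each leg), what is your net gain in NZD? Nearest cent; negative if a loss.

Best loop NZD → AUD → CHF → NZD:
NZD 6,645,000.00 × 0.93693 (sell NZD at bid) = AUD 6,225,899.85
AUD 6,225,899.85 ÷ 1.5624 (buy CHF at ask) = CHF 3,984,830.93
CHF 3,984,830.93 × 1.7031 (sell CHF at bid) = NZD 6,786,565.56

Net profit: NZD 141,565.56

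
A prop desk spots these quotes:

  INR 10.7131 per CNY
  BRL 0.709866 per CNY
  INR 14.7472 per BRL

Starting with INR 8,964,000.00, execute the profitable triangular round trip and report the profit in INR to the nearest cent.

Profit: INR 209,415.42

Profitable loop is INR → BRL → CNY → INR:
INR 8,964,000.00 ÷ 14.7472 = BRL 607,844.20
BRL 607,844.20 ÷ 0.709866 = CNY 856,280.20
CNY 856,280.20 × 10.7131 = INR 9,173,415.42
Profit = INR 9,173,415.42 − INR 8,964,000.00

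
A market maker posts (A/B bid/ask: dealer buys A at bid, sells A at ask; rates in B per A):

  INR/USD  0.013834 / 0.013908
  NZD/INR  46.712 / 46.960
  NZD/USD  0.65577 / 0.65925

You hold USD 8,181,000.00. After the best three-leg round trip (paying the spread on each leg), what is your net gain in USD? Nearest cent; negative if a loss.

Best loop USD → INR → NZD → USD:
USD 8,181,000.00 ÷ 0.013908 (buy INR at ask) = INR 588,222,605.69
INR 588,222,605.69 ÷ 46.960 (buy NZD at ask) = NZD 12,526,035.04
NZD 12,526,035.04 × 0.65577 (sell NZD at bid) = USD 8,214,198.00

Net profit: USD 33,198.00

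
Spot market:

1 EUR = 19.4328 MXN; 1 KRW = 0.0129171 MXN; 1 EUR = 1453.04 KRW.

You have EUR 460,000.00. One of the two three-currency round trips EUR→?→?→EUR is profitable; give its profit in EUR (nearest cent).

Profit: EUR 16,267.14

Profitable loop is EUR → MXN → KRW → EUR:
EUR 460,000.00 × 19.4328 = MXN 8,939,088.00
MXN 8,939,088.00 ÷ 0.0129171 = KRW 692,035,209
KRW 692,035,209 ÷ 1453.04 = EUR 476,267.14
Profit = EUR 476,267.14 − EUR 460,000.00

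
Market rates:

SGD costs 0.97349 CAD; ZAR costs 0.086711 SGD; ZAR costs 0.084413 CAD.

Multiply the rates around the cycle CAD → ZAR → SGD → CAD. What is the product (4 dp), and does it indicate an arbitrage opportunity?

1.0000 (no arbitrage)

Around CAD → ZAR → SGD → CAD: 1 ÷ 0.084413 × 0.086711 × 0.97349 = 0.999992
Product ≈ 1 (deviation 0.001%, within rounding noise).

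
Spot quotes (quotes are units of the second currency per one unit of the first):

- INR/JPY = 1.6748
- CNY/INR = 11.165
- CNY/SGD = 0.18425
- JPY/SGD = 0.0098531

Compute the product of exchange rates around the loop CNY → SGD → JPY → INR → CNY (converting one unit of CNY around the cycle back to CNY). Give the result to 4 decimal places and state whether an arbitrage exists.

1.0000 (no arbitrage)

Around CNY → SGD → JPY → INR → CNY: 1 × 0.18425 ÷ 0.0098531 ÷ 1.6748 ÷ 11.165 = 1.000030
Product ≈ 1 (deviation 0.003%, within rounding noise).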